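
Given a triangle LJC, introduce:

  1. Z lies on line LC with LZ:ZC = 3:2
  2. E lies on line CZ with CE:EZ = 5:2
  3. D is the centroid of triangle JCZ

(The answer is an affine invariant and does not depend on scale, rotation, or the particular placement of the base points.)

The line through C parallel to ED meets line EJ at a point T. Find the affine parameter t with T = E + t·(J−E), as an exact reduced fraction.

t = -5/3

Work in coordinates with L = (0, 0), J = (1, 0), C = (0, 1).
1. Z lies on line LC with LZ:ZC = 3:2 ⇒ Z = (0, 3/5)
2. E lies on line CZ with CE:EZ = 5:2 ⇒ E = (0, 5/7)
3. D is the centroid of triangle JCZ ⇒ D = (1/3, 8/15)
through C parallel to ED: direction (1/3, -19/105); meets EJ at T = (-5/3, 40/21)
T = E + t·(J−E) with t = -5/3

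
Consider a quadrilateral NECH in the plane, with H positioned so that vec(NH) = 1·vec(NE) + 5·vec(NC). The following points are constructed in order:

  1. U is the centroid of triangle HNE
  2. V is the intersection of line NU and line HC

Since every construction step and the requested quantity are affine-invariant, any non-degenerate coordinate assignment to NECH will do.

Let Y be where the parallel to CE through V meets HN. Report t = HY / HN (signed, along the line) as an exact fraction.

Set N = (0, 0), E = (1, 0), C = (0, 1), H = (1, 5); any affine frame gives the same invariant.
1. U is the centroid of triangle HNE ⇒ U = (2/3, 5/3)
2. V is the intersection of line NU and line HC ⇒ V = (-2/3, -5/3)
through V parallel to CE: direction (1, -1); meets HN at Y = (-7/18, -35/18)
Y = H + t·(N−H) with t = 25/18

t = 25/18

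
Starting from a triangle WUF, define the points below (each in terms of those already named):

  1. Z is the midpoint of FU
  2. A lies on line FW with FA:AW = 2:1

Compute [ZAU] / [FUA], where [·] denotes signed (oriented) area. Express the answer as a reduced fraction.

[ZAU]:[FUA] = -1/2

Set W = (0, 0), U = (1, 0), F = (0, 1); any affine frame gives the same invariant.
1. Z is the midpoint of FU ⇒ Z = (1/2, 1/2)
2. A lies on line FW with FA:AW = 2:1 ⇒ A = (0, 1/3)
2·[ZAU] = 1/3, 2·[FUA] = -2/3
[ZAU]:[FUA] = 1/3:-2/3 = -1/2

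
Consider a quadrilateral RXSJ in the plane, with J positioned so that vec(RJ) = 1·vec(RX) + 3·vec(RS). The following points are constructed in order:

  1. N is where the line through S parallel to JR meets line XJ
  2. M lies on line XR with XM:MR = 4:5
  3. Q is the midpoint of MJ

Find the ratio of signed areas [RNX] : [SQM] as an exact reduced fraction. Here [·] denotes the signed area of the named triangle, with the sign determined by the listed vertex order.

Choose coordinates R = (0, 0), X = (1, 0), S = (0, 1), J = (1, 3).
1. N is where the line through S parallel to JR meets line XJ ⇒ N = (1, 4)
2. M lies on line XR with XM:MR = 4:5 ⇒ M = (5/9, 0)
3. Q is the midpoint of MJ ⇒ Q = (7/9, 3/2)
2·[RNX] = -4, 2·[SQM] = -19/18
[RNX]:[SQM] = -4:-19/18 = 72/19

[RNX]:[SQM] = 72/19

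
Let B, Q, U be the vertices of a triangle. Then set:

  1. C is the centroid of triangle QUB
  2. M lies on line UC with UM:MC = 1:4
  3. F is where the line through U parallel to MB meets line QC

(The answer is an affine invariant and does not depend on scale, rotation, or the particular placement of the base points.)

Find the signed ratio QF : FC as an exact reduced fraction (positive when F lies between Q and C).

Choose coordinates B = (0, 0), Q = (1, 0), U = (0, 1).
1. C is the centroid of triangle QUB ⇒ C = (1/3, 1/3)
2. M lies on line UC with UM:MC = 1:4 ⇒ M = (1/15, 13/15)
3. F is where the line through U parallel to MB meets line QC ⇒ F = (-1/27, 14/27)
F = Q + t·(C−Q) with t = 14/9, so QF:FC = t:(1−t) = 14/9:-5/9

QF:FC = -14/5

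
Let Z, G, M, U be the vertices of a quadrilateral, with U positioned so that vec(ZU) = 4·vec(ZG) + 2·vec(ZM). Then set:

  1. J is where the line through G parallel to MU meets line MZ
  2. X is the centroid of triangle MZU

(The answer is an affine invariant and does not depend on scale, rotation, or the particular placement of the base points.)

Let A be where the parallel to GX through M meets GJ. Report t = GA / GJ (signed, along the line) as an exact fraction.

t = 16/11

Work in coordinates with Z = (0, 0), G = (1, 0), M = (0, 1), U = (4, 2).
1. J is where the line through G parallel to MU meets line MZ ⇒ J = (0, -1/4)
2. X is the centroid of triangle MZU ⇒ X = (4/3, 1)
through M parallel to GX: direction (1/3, 1); meets GJ at A = (-5/11, -4/11)
A = G + t·(J−G) with t = 16/11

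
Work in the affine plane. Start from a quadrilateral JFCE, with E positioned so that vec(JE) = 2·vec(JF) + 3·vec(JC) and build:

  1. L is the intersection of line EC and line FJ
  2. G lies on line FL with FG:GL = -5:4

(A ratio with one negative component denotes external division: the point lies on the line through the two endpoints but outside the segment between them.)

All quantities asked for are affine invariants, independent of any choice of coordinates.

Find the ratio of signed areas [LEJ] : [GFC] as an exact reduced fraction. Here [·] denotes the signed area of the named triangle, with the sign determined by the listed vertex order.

Assign J = (0, 0), F = (1, 0), C = (0, 1), E = (2, 3) — the answer is frame-independent, so this choice is without loss of generality.
1. L is the intersection of line EC and line FJ ⇒ L = (-1, 0)
2. G lies on line FL with FG:GL = -5:4 ⇒ G = (-9, 0)
2·[LEJ] = -3, 2·[GFC] = 10
[LEJ]:[GFC] = -3:10 = -3/10

[LEJ]:[GFC] = -3/10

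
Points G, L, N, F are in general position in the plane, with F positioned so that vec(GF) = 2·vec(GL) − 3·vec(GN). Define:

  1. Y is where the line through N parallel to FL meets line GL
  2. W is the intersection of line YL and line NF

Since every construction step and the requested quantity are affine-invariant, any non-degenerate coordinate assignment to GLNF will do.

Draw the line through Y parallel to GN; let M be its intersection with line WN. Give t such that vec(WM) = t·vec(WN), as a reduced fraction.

Assign G = (0, 0), L = (1, 0), N = (0, 1), F = (2, -3) — the answer is frame-independent, so this choice is without loss of generality.
1. Y is where the line through N parallel to FL meets line GL ⇒ Y = (1/3, 0)
2. W is the intersection of line YL and line NF ⇒ W = (1/2, 0)
through Y parallel to GN: direction (0, 1); meets WN at M = (1/3, 1/3)
M = W + t·(N−W) with t = 1/3

t = 1/3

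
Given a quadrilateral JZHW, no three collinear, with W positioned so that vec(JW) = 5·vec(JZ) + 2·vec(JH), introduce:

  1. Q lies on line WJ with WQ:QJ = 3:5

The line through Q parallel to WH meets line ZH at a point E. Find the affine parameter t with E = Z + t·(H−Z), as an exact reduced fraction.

Set J = (0, 0), Z = (1, 0), H = (0, 1), W = (5, 2); any affine frame gives the same invariant.
1. Q lies on line WJ with WQ:QJ = 3:5 ⇒ Q = (25/8, 5/4)
through Q parallel to WH: direction (-5, -1); meets ZH at E = (5/16, 11/16)
E = Z + t·(H−Z) with t = 11/16

t = 11/16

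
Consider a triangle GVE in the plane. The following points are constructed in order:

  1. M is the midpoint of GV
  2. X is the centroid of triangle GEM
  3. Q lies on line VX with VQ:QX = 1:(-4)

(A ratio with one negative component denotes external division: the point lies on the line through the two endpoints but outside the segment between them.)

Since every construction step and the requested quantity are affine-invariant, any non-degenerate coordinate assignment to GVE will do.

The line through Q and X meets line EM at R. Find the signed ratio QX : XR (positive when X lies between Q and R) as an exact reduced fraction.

Choose coordinates G = (0, 0), V = (1, 0), E = (0, 1).
1. M is the midpoint of GV ⇒ M = (1/2, 0)
2. X is the centroid of triangle GEM ⇒ X = (1/6, 1/3)
3. Q lies on line VX with VQ:QX = 1:(-4) ⇒ Q = (23/18, -1/9)
line QX meets EM at R = (3/8, 1/4)
X = Q + t·(R−Q) with t = 16/13, so QX:XR = 16/13:-3/13

QX:XR = -16/3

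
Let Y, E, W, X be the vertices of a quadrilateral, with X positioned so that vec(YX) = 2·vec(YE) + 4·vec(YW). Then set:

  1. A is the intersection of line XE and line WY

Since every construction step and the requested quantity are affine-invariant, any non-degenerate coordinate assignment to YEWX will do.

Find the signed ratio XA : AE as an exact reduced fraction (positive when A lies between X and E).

Choose coordinates Y = (0, 0), E = (1, 0), W = (0, 1), X = (2, 4).
1. A is the intersection of line XE and line WY ⇒ A = (0, -4)
A = X + t·(E−X) with t = 2, so XA:AE = t:(1−t) = 2:-1

XA:AE = -2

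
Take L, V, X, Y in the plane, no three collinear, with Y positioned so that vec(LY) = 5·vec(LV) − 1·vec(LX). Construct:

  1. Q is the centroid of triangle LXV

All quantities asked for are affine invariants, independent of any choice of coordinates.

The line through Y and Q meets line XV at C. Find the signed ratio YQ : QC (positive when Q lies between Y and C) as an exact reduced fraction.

YQ:QC = -10

Choose coordinates L = (0, 0), V = (1, 0), X = (0, 1), Y = (5, -1).
1. Q is the centroid of triangle LXV ⇒ Q = (1/3, 1/3)
line YQ meets XV at C = (4/5, 1/5)
Q = Y + t·(C−Y) with t = 10/9, so YQ:QC = 10/9:-1/9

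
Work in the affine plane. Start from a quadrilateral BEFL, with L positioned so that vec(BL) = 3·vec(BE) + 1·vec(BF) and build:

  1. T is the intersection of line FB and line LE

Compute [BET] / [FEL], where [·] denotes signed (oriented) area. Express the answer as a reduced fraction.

[BET]:[FEL] = -1/6

Assign B = (0, 0), E = (1, 0), F = (0, 1), L = (3, 1) — the answer is frame-independent, so this choice is without loss of generality.
1. T is the intersection of line FB and line LE ⇒ T = (0, -1/2)
2·[BET] = -1/2, 2·[FEL] = 3
[BET]:[FEL] = -1/2:3 = -1/6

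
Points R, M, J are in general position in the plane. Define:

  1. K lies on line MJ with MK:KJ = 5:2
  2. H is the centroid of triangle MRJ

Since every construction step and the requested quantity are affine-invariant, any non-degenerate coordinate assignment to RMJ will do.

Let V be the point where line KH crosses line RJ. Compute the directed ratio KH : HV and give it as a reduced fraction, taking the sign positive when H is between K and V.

KH:HV = -1/7

Work in coordinates with R = (0, 0), M = (1, 0), J = (0, 1).
1. K lies on line MJ with MK:KJ = 5:2 ⇒ K = (2/7, 5/7)
2. H is the centroid of triangle MRJ ⇒ H = (1/3, 1/3)
line KH meets RJ at V = (0, 3)
H = K + t·(V−K) with t = -1/6, so KH:HV = -1/6:7/6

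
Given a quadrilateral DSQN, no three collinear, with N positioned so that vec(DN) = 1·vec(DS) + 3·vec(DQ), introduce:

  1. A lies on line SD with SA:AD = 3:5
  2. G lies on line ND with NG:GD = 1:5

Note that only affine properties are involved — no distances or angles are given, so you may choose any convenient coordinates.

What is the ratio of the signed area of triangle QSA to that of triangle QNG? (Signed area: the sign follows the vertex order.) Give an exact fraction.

[QSA]:[QNG] = 9/4

Work in coordinates with D = (0, 0), S = (1, 0), Q = (0, 1), N = (1, 3).
1. A lies on line SD with SA:AD = 3:5 ⇒ A = (5/8, 0)
2. G lies on line ND with NG:GD = 1:5 ⇒ G = (5/6, 5/2)
2·[QSA] = -3/8, 2·[QNG] = -1/6
[QSA]:[QNG] = -3/8:-1/6 = 9/4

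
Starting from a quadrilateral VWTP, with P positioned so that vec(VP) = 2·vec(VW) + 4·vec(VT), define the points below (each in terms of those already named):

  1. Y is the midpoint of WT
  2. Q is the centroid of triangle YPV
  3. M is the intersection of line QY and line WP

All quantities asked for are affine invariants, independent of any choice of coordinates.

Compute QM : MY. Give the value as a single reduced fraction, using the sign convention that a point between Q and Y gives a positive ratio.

QM:MY = -13/15

Set V = (0, 0), W = (1, 0), T = (0, 1), P = (2, 4); any affine frame gives the same invariant.
1. Y is the midpoint of WT ⇒ Y = (1/2, 1/2)
2. Q is the centroid of triangle YPV ⇒ Q = (5/6, 3/2)
3. M is the intersection of line QY and line WP ⇒ M = (3, 8)
M = Q + t·(Y−Q) with t = -13/2, so QM:MY = t:(1−t) = -13/2:15/2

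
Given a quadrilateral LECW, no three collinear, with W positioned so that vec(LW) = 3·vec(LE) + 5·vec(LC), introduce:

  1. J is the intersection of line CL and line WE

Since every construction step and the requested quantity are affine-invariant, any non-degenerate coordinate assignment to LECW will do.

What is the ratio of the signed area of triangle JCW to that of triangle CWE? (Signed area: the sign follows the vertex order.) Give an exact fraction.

Set L = (0, 0), E = (1, 0), C = (0, 1), W = (3, 5); any affine frame gives the same invariant.
1. J is the intersection of line CL and line WE ⇒ J = (0, -5/2)
2·[JCW] = -21/2, 2·[CWE] = -7
[JCW]:[CWE] = -21/2:-7 = 3/2

[JCW]:[CWE] = 3/2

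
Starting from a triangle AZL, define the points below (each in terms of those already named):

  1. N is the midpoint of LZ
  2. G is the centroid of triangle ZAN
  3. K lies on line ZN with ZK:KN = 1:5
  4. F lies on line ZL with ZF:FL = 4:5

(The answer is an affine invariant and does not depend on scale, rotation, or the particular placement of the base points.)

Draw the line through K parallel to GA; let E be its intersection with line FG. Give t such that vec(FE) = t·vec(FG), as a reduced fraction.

Work in coordinates with A = (0, 0), Z = (1, 0), L = (0, 1).
1. N is the midpoint of LZ ⇒ N = (1/2, 1/2)
2. G is the centroid of triangle ZAN ⇒ G = (1/2, 1/6)
3. K lies on line ZN with ZK:KN = 1:5 ⇒ K = (11/12, 1/12)
4. F lies on line ZL with ZF:FL = 4:5 ⇒ F = (5/9, 4/9)
through K parallel to GA: direction (-1/2, -1/6); meets FG at E = (19/42, -1/14)
E = F + t·(G−F) with t = 13/7

t = 13/7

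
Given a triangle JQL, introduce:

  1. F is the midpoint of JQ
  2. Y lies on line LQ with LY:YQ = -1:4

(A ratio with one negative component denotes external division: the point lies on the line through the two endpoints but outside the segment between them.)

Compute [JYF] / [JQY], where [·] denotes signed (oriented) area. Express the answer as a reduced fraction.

[JYF]:[JQY] = -1/2

Set J = (0, 0), Q = (1, 0), L = (0, 1); any affine frame gives the same invariant.
1. F is the midpoint of JQ ⇒ F = (1/2, 0)
2. Y lies on line LQ with LY:YQ = -1:4 ⇒ Y = (-1/3, 4/3)
2·[JYF] = -2/3, 2·[JQY] = 4/3
[JYF]:[JQY] = -2/3:4/3 = -1/2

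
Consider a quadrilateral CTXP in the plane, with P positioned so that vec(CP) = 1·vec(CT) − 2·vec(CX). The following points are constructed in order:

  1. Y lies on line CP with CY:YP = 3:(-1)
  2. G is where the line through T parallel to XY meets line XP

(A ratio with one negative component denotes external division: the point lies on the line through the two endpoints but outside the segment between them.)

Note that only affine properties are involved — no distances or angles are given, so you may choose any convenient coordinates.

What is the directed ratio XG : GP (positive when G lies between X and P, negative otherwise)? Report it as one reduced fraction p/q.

Assign C = (0, 0), T = (1, 0), X = (0, 1), P = (1, -2) — the answer is frame-independent, so this choice is without loss of generality.
1. Y lies on line CP with CY:YP = 3:(-1) ⇒ Y = (3/2, -3)
2. G is where the line through T parallel to XY meets line XP ⇒ G = (-5, 16)
G = X + t·(P−X) with t = -5, so XG:GP = t:(1−t) = -5:6

XG:GP = -5/6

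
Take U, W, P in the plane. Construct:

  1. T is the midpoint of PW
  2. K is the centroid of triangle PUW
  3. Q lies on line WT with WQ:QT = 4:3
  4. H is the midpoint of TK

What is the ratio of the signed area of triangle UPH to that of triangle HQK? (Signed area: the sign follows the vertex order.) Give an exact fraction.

[UPH]:[HQK] = 35/3

Set U = (0, 0), W = (1, 0), P = (0, 1); any affine frame gives the same invariant.
1. T is the midpoint of PW ⇒ T = (1/2, 1/2)
2. K is the centroid of triangle PUW ⇒ K = (1/3, 1/3)
3. Q lies on line WT with WQ:QT = 4:3 ⇒ Q = (5/7, 2/7)
4. H is the midpoint of TK ⇒ H = (5/12, 5/12)
2·[UPH] = -5/12, 2·[HQK] = -1/28
[UPH]:[HQK] = -5/12:-1/28 = 35/3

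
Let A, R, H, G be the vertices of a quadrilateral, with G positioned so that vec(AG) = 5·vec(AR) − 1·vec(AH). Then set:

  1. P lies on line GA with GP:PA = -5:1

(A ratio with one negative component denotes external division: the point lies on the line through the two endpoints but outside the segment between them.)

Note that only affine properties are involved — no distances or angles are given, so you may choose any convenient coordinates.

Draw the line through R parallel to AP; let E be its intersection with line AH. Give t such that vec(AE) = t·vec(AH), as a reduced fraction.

Set A = (0, 0), R = (1, 0), H = (0, 1), G = (5, -1); any affine frame gives the same invariant.
1. P lies on line GA with GP:PA = -5:1 ⇒ P = (-5/4, 1/4)
through R parallel to AP: direction (-5/4, 1/4); meets AH at E = (0, 1/5)
E = A + t·(H−A) with t = 1/5

t = 1/5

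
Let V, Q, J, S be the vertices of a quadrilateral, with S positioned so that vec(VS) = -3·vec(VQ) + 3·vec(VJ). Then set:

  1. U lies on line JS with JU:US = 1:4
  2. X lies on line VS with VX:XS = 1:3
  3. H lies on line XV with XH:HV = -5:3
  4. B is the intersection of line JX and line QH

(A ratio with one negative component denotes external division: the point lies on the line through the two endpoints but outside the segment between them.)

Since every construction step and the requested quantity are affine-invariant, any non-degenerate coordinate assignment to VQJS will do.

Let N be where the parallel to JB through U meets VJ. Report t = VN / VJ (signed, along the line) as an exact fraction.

t = 8/5

Set V = (0, 0), Q = (1, 0), J = (0, 1), S = (-3, 3); any affine frame gives the same invariant.
1. U lies on line JS with JU:US = 1:4 ⇒ U = (-3/5, 7/5)
2. X lies on line VS with VX:XS = 1:3 ⇒ X = (-3/4, 3/4)
3. H lies on line XV with XH:HV = -5:3 ⇒ H = (9/8, -9/8)
4. B is the intersection of line JX and line QH ⇒ B = (6/7, 9/7)
through U parallel to JB: direction (6/7, 2/7); meets VJ at N = (0, 8/5)
N = V + t·(J−V) with t = 8/5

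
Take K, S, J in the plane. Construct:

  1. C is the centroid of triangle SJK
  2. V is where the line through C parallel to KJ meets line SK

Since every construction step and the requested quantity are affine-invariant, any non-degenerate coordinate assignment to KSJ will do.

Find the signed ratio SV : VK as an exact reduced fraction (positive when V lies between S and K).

Choose coordinates K = (0, 0), S = (1, 0), J = (0, 1).
1. C is the centroid of triangle SJK ⇒ C = (1/3, 1/3)
2. V is where the line through C parallel to KJ meets line SK ⇒ V = (1/3, 0)
V = S + t·(K−S) with t = 2/3, so SV:VK = t:(1−t) = 2/3:1/3

SV:VK = 2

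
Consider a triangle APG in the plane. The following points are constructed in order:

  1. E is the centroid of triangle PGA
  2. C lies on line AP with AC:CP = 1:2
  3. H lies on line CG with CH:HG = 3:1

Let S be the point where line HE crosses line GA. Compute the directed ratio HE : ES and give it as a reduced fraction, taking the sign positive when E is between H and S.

HE:ES = -3/4

Work in coordinates with A = (0, 0), P = (1, 0), G = (0, 1).
1. E is the centroid of triangle PGA ⇒ E = (1/3, 1/3)
2. C lies on line AP with AC:CP = 1:2 ⇒ C = (1/3, 0)
3. H lies on line CG with CH:HG = 3:1 ⇒ H = (1/12, 3/4)
line HE meets GA at S = (0, 8/9)
E = H + t·(S−H) with t = -3, so HE:ES = -3:4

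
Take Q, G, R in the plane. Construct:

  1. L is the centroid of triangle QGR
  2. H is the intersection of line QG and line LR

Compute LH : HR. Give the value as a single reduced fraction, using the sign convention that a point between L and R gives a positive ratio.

Assign Q = (0, 0), G = (1, 0), R = (0, 1) — the answer is frame-independent, so this choice is without loss of generality.
1. L is the centroid of triangle QGR ⇒ L = (1/3, 1/3)
2. H is the intersection of line QG and line LR ⇒ H = (1/2, 0)
H = L + t·(R−L) with t = -1/2, so LH:HR = t:(1−t) = -1/2:3/2

LH:HR = -1/3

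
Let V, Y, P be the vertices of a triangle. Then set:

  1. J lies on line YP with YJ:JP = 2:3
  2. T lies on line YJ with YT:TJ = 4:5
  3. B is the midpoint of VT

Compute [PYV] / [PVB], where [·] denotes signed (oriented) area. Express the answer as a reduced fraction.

Set V = (0, 0), Y = (1, 0), P = (0, 1); any affine frame gives the same invariant.
1. J lies on line YP with YJ:JP = 2:3 ⇒ J = (3/5, 2/5)
2. T lies on line YJ with YT:TJ = 4:5 ⇒ T = (37/45, 8/45)
3. B is the midpoint of VT ⇒ B = (37/90, 4/45)
2·[PYV] = -1, 2·[PVB] = 37/90
[PYV]:[PVB] = -1:37/90 = -90/37

[PYV]:[PVB] = -90/37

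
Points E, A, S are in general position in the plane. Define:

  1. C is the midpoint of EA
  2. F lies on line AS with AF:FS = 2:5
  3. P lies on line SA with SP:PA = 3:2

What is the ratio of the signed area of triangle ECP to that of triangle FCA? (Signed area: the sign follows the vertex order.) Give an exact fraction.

[ECP]:[FCA] = 7/5

Work in coordinates with E = (0, 0), A = (1, 0), S = (0, 1).
1. C is the midpoint of EA ⇒ C = (1/2, 0)
2. F lies on line AS with AF:FS = 2:5 ⇒ F = (5/7, 2/7)
3. P lies on line SA with SP:PA = 3:2 ⇒ P = (3/5, 2/5)
2·[ECP] = 1/5, 2·[FCA] = 1/7
[ECP]:[FCA] = 1/5:1/7 = 7/5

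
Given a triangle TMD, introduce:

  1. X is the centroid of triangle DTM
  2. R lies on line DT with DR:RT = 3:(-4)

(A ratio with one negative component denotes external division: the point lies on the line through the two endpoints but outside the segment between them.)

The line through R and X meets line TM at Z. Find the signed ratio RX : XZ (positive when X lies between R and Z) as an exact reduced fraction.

Work in coordinates with T = (0, 0), M = (1, 0), D = (0, 1).
1. X is the centroid of triangle DTM ⇒ X = (1/3, 1/3)
2. R lies on line DT with DR:RT = 3:(-4) ⇒ R = (0, 4)
line RX meets TM at Z = (4/11, 0)
X = R + t·(Z−R) with t = 11/12, so RX:XZ = 11/12:1/12

RX:XZ = 11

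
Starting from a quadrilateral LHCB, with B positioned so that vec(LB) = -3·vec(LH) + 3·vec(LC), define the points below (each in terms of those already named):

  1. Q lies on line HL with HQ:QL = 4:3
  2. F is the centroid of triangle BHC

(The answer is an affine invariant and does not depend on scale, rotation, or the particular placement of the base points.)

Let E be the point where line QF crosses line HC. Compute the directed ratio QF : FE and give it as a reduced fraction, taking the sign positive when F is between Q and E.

QF:FE = 5/7

Choose coordinates L = (0, 0), H = (1, 0), C = (0, 1), B = (-3, 3).
1. Q lies on line HL with HQ:QL = 4:3 ⇒ Q = (3/7, 0)
2. F is the centroid of triangle BHC ⇒ F = (-2/3, 4/3)
line QF meets HC at E = (-11/5, 16/5)
F = Q + t·(E−Q) with t = 5/12, so QF:FE = 5/12:7/12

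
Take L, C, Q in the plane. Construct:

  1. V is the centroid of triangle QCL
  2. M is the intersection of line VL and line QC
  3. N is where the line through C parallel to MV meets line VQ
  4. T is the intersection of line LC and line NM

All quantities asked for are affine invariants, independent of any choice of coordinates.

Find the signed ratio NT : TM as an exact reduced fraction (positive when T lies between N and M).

NT:TM = 2/3

Work in coordinates with L = (0, 0), C = (1, 0), Q = (0, 1).
1. V is the centroid of triangle QCL ⇒ V = (1/3, 1/3)
2. M is the intersection of line VL and line QC ⇒ M = (1/2, 1/2)
3. N is where the line through C parallel to MV meets line VQ ⇒ N = (2/3, -1/3)
4. T is the intersection of line LC and line NM ⇒ T = (3/5, 0)
T = N + t·(M−N) with t = 2/5, so NT:TM = t:(1−t) = 2/5:3/5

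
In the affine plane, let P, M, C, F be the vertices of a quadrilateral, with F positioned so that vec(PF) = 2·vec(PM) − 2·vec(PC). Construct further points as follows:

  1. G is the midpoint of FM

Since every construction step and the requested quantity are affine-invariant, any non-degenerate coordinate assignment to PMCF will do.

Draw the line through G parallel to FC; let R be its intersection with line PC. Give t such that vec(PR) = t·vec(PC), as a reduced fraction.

Work in coordinates with P = (0, 0), M = (1, 0), C = (0, 1), F = (2, -2).
1. G is the midpoint of FM ⇒ G = (3/2, -1)
through G parallel to FC: direction (-2, 3); meets PC at R = (0, 5/4)
R = P + t·(C−P) with t = 5/4

t = 5/4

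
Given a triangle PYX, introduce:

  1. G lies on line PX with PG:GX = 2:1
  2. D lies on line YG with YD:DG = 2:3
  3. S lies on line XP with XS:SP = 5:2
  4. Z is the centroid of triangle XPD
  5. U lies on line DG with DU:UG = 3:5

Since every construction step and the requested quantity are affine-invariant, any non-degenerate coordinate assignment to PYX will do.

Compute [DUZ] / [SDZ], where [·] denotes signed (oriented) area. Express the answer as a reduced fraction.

[DUZ]:[SDZ] = 7/24

Set P = (0, 0), Y = (1, 0), X = (0, 1); any affine frame gives the same invariant.
1. G lies on line PX with PG:GX = 2:1 ⇒ G = (0, 2/3)
2. D lies on line YG with YD:DG = 2:3 ⇒ D = (3/5, 4/15)
3. S lies on line XP with XS:SP = 5:2 ⇒ S = (0, 2/7)
4. Z is the centroid of triangle XPD ⇒ Z = (1/5, 19/45)
5. U lies on line DG with DU:UG = 3:5 ⇒ U = (3/8, 5/12)
2·[DUZ] = 1/40, 2·[SDZ] = 3/35
[DUZ]:[SDZ] = 1/40:3/35 = 7/24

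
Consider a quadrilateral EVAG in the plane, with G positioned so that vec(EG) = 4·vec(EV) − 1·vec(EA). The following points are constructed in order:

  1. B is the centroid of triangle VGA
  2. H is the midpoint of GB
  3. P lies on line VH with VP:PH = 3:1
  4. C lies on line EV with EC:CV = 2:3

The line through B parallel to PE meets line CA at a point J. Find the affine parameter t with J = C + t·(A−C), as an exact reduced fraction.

t = 19/89

Choose coordinates E = (0, 0), V = (1, 0), A = (0, 1), G = (4, -1).
1. B is the centroid of triangle VGA ⇒ B = (5/3, 0)
2. H is the midpoint of GB ⇒ H = (17/6, -1/2)
3. P lies on line VH with VP:PH = 3:1 ⇒ P = (19/8, -3/8)
4. C lies on line EV with EC:CV = 2:3 ⇒ C = (2/5, 0)
through B parallel to PE: direction (-19/8, 3/8); meets CA at J = (28/89, 19/89)
J = C + t·(A−C) with t = 19/89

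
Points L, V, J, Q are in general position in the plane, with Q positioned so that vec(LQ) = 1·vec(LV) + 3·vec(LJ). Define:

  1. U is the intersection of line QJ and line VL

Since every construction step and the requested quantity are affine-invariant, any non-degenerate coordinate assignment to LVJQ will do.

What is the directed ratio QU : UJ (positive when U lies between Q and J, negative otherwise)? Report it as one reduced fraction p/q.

Assign L = (0, 0), V = (1, 0), J = (0, 1), Q = (1, 3) — the answer is frame-independent, so this choice is without loss of generality.
1. U is the intersection of line QJ and line VL ⇒ U = (-1/2, 0)
U = Q + t·(J−Q) with t = 3/2, so QU:UJ = t:(1−t) = 3/2:-1/2

QU:UJ = -3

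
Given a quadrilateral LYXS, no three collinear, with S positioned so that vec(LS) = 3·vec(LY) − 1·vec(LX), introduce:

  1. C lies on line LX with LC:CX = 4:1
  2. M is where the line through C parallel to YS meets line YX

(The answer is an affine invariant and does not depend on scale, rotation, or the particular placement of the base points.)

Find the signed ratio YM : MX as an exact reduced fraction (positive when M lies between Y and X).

YM:MX = 3/2

Work in coordinates with L = (0, 0), Y = (1, 0), X = (0, 1), S = (3, -1).
1. C lies on line LX with LC:CX = 4:1 ⇒ C = (0, 4/5)
2. M is where the line through C parallel to YS meets line YX ⇒ M = (2/5, 3/5)
M = Y + t·(X−Y) with t = 3/5, so YM:MX = t:(1−t) = 3/5:2/5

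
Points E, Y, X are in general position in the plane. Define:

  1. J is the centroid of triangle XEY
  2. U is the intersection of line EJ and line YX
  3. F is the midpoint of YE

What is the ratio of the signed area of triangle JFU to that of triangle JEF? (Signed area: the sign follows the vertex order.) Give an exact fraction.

[JFU]:[JEF] = 1/2

Assign E = (0, 0), Y = (1, 0), X = (0, 1) — the answer is frame-independent, so this choice is without loss of generality.
1. J is the centroid of triangle XEY ⇒ J = (1/3, 1/3)
2. U is the intersection of line EJ and line YX ⇒ U = (1/2, 1/2)
3. F is the midpoint of YE ⇒ F = (1/2, 0)
2·[JFU] = 1/12, 2·[JEF] = 1/6
[JFU]:[JEF] = 1/12:1/6 = 1/2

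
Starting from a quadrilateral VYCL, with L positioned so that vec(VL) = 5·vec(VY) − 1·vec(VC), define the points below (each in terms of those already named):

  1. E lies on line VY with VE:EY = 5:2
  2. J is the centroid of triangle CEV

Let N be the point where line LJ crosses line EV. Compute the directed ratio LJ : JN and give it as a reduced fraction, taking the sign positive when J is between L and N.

Choose coordinates V = (0, 0), Y = (1, 0), C = (0, 1), L = (5, -1).
1. E lies on line VY with VE:EY = 5:2 ⇒ E = (5/7, 0)
2. J is the centroid of triangle CEV ⇒ J = (5/21, 1/3)
line LJ meets EV at N = (10/7, 0)
J = L + t·(N−L) with t = 4/3, so LJ:JN = 4/3:-1/3

LJ:JN = -4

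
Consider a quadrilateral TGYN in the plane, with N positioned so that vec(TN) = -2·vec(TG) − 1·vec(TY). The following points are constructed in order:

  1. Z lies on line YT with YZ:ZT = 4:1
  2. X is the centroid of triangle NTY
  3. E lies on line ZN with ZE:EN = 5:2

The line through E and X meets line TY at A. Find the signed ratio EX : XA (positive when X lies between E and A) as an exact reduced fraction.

EX:XA = 8/7

Set T = (0, 0), G = (1, 0), Y = (0, 1), N = (-2, -1); any affine frame gives the same invariant.
1. Z lies on line YT with YZ:ZT = 4:1 ⇒ Z = (0, 1/5)
2. X is the centroid of triangle NTY ⇒ X = (-2/3, 0)
3. E lies on line ZN with ZE:EN = 5:2 ⇒ E = (-10/7, -23/35)
line EX meets TY at A = (0, 23/40)
X = E + t·(A−E) with t = 8/15, so EX:XA = 8/15:7/15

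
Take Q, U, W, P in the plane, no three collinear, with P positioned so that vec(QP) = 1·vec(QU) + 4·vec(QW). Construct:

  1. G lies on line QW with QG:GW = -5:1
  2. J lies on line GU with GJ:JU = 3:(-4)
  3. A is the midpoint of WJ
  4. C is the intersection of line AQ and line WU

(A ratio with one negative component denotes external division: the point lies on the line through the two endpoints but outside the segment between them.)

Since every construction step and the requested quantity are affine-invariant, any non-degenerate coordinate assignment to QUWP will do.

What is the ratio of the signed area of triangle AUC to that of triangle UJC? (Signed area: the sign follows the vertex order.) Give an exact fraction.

[AUC]:[UJC] = -1/2

Set Q = (0, 0), U = (1, 0), W = (0, 1), P = (1, 4); any affine frame gives the same invariant.
1. G lies on line QW with QG:GW = -5:1 ⇒ G = (0, 5/4)
2. J lies on line GU with GJ:JU = 3:(-4) ⇒ J = (-3, 5)
3. A is the midpoint of WJ ⇒ A = (-3/2, 3)
4. C is the intersection of line AQ and line WU ⇒ C = (-1, 2)
2·[AUC] = -1, 2·[UJC] = 2
[AUC]:[UJC] = -1:2 = -1/2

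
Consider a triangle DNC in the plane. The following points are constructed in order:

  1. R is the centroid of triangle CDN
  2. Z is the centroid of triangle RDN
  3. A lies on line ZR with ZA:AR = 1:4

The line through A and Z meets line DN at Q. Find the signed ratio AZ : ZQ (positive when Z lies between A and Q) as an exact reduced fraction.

AZ:ZQ = 2/5

Choose coordinates D = (0, 0), N = (1, 0), C = (0, 1).
1. R is the centroid of triangle CDN ⇒ R = (1/3, 1/3)
2. Z is the centroid of triangle RDN ⇒ Z = (4/9, 1/9)
3. A lies on line ZR with ZA:AR = 1:4 ⇒ A = (19/45, 7/45)
line AZ meets DN at Q = (1/2, 0)
Z = A + t·(Q−A) with t = 2/7, so AZ:ZQ = 2/7:5/7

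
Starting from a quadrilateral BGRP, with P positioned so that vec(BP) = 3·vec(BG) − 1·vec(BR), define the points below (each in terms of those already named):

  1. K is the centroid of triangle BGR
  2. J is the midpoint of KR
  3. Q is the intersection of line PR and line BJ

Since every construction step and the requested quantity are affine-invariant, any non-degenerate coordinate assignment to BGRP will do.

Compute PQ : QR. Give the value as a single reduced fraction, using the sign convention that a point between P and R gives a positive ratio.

PQ:QR = 13

Assign B = (0, 0), G = (1, 0), R = (0, 1), P = (3, -1) — the answer is frame-independent, so this choice is without loss of generality.
1. K is the centroid of triangle BGR ⇒ K = (1/3, 1/3)
2. J is the midpoint of KR ⇒ J = (1/6, 2/3)
3. Q is the intersection of line PR and line BJ ⇒ Q = (3/14, 6/7)
Q = P + t·(R−P) with t = 13/14, so PQ:QR = t:(1−t) = 13/14:1/14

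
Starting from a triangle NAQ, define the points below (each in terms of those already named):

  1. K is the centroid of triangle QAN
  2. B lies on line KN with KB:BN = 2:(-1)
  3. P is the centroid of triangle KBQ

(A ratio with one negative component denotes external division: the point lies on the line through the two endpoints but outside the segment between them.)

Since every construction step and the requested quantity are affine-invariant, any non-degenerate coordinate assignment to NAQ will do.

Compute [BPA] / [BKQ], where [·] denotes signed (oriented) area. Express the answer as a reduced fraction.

[BPA]:[BKQ] = -7/6

Choose coordinates N = (0, 0), A = (1, 0), Q = (0, 1).
1. K is the centroid of triangle QAN ⇒ K = (1/3, 1/3)
2. B lies on line KN with KB:BN = 2:(-1) ⇒ B = (-1/3, -1/3)
3. P is the centroid of triangle KBQ ⇒ P = (0, 1/3)
2·[BPA] = -7/9, 2·[BKQ] = 2/3
[BPA]:[BKQ] = -7/9:2/3 = -7/6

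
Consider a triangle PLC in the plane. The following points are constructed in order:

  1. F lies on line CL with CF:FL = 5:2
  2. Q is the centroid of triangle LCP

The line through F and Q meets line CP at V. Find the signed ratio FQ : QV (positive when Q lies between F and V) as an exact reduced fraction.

Assign P = (0, 0), L = (1, 0), C = (0, 1) — the answer is frame-independent, so this choice is without loss of generality.
1. F lies on line CL with CF:FL = 5:2 ⇒ F = (5/7, 2/7)
2. Q is the centroid of triangle LCP ⇒ Q = (1/3, 1/3)
line FQ meets CP at V = (0, 3/8)
Q = F + t·(V−F) with t = 8/15, so FQ:QV = 8/15:7/15

FQ:QV = 8/7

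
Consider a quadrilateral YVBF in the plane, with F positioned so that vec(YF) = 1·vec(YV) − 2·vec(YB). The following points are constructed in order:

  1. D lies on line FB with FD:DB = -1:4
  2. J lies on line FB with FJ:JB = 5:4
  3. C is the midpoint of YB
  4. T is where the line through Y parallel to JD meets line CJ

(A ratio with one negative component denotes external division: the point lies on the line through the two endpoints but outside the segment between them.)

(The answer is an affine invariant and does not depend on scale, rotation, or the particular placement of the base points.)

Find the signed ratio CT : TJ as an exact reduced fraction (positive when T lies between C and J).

CT:TJ = -1/2

Assign Y = (0, 0), V = (1, 0), B = (0, 1), F = (1, -2) — the answer is frame-independent, so this choice is without loss of generality.
1. D lies on line FB with FD:DB = -1:4 ⇒ D = (4/3, -3)
2. J lies on line FB with FJ:JB = 5:4 ⇒ J = (4/9, -1/3)
3. C is the midpoint of YB ⇒ C = (0, 1/2)
4. T is where the line through Y parallel to JD meets line CJ ⇒ T = (-4/9, 4/3)
T = C + t·(J−C) with t = -1, so CT:TJ = t:(1−t) = -1:2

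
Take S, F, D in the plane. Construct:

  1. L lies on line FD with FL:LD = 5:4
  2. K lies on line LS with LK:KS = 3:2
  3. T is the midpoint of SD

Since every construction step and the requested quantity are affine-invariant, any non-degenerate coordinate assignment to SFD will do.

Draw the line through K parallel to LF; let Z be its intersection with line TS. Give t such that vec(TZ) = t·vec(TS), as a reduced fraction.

Work in coordinates with S = (0, 0), F = (1, 0), D = (0, 1).
1. L lies on line FD with FL:LD = 5:4 ⇒ L = (4/9, 5/9)
2. K lies on line LS with LK:KS = 3:2 ⇒ K = (8/45, 2/9)
3. T is the midpoint of SD ⇒ T = (0, 1/2)
through K parallel to LF: direction (5/9, -5/9); meets TS at Z = (0, 2/5)
Z = T + t·(S−T) with t = 1/5

t = 1/5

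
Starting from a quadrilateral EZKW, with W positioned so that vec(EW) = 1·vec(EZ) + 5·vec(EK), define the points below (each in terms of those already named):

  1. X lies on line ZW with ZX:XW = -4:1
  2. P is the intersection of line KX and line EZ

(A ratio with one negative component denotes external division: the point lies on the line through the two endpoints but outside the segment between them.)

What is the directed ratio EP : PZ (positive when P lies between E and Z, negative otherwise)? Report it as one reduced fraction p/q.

EP:PZ = -3/20

Work in coordinates with E = (0, 0), Z = (1, 0), K = (0, 1), W = (1, 5).
1. X lies on line ZW with ZX:XW = -4:1 ⇒ X = (1, 20/3)
2. P is the intersection of line KX and line EZ ⇒ P = (-3/17, 0)
P = E + t·(Z−E) with t = -3/17, so EP:PZ = t:(1−t) = -3/17:20/17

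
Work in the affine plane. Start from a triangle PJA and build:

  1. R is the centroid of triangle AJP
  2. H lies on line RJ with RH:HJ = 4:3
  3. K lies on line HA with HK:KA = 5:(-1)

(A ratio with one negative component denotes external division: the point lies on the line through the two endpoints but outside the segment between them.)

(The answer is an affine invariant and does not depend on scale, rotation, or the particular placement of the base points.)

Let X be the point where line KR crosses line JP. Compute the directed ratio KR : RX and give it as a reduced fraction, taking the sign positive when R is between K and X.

Set P = (0, 0), J = (1, 0), A = (0, 1); any affine frame gives the same invariant.
1. R is the centroid of triangle AJP ⇒ R = (1/3, 1/3)
2. H lies on line RJ with RH:HJ = 4:3 ⇒ H = (5/7, 1/7)
3. K lies on line HA with HK:KA = 5:(-1) ⇒ K = (-5/28, 17/14)
line KR meets JP at X = (39/74, 0)
R = K + t·(X−K) with t = 37/51, so KR:RX = 37/51:14/51

KR:RX = 37/14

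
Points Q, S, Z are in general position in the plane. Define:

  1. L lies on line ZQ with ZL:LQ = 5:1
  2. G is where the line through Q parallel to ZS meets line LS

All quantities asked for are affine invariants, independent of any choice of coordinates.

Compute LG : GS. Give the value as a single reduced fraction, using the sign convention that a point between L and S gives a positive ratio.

Choose coordinates Q = (0, 0), S = (1, 0), Z = (0, 1).
1. L lies on line ZQ with ZL:LQ = 5:1 ⇒ L = (0, 1/6)
2. G is where the line through Q parallel to ZS meets line LS ⇒ G = (-1/5, 1/5)
G = L + t·(S−L) with t = -1/5, so LG:GS = t:(1−t) = -1/5:6/5

LG:GS = -1/6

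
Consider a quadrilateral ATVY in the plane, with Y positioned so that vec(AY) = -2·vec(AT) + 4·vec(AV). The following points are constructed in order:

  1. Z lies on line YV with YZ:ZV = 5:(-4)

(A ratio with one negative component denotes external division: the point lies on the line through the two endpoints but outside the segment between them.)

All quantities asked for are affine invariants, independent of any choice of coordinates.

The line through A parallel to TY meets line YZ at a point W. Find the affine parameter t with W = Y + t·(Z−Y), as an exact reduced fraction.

t = 4/5

Set A = (0, 0), T = (1, 0), V = (0, 1), Y = (-2, 4); any affine frame gives the same invariant.
1. Z lies on line YV with YZ:ZV = 5:(-4) ⇒ Z = (8, -11)
through A parallel to TY: direction (-3, 4); meets YZ at W = (6, -8)
W = Y + t·(Z−Y) with t = 4/5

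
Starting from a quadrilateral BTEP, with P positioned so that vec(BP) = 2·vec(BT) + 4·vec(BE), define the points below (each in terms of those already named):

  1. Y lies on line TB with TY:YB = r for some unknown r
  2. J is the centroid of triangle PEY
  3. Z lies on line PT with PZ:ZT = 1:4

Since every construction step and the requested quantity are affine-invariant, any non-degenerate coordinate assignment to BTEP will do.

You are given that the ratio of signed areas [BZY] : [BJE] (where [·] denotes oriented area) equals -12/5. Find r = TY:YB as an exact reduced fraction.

Choose coordinates B = (0, 0), T = (1, 0), E = (0, 1), P = (2, 4).
1. With TY:YB = r, write λ = r/(r+1) so Y = T + λ·(B−T); Y is affine-linear in λ
2. J is the centroid of triangle PEY ⇒ J is an affine combination of earlier points and hence also affine-linear in λ
3. Z lies on line PT with PZ:ZT = 1:4 ⇒ Z = (9/5, 16/5)
Every point depending on Y is an affine combination of Y and λ-independent points, so each such coordinate is linear in λ; the λ² term in each signed area is a multiple of (B−T)×(B−T) = 0, so 2·[BZY] and 2·[BJE] are each linear in λ. Evaluating at λ=0 and λ=1:
  2·[BZY] = 16/5·λ − 16/5,   2·[BJE] = -1/3·λ + 1
So [BZY]:[BJE] = (16/5·λ − 16/5) / (-1/3·λ + 1). Setting this equal to -12/5:
  16/5·λ − 16/5 = -12/5·(-1/3·λ + 1)  ⇒  λ = 1/3
Then r = λ/(1−λ) = (1/3)/(2/3) = 1/2. Check: with r = 1/2, Y = (2/3, 0) and [BZY]:[BJE] = -12/5 as required.

r = 1/2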